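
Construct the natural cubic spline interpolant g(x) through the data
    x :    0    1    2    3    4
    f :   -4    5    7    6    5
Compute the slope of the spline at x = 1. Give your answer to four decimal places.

5.6786

Let M_i = g''(x_i). Step sizes h_i = 1, 1, 1, 1; slopes of the chords Δ_i = (y_(i+1) - y_i)/h_i = 9, 2, -1, -1.
  1·M_0 + 4·M_1 + 1·M_2 = 6(Δ_1 - Δ_0) = -42
  1·M_1 + 4·M_2 + 1·M_3 = 6(Δ_2 - Δ_1) = -18
  1·M_2 + 4·M_3 + 1·M_4 = 6(Δ_3 - Δ_2) = 0
Natural end conditions: M_0 = M_4 = 0.
Solving the tridiagonal system: M_0 = 0, M_1 = -279/28, M_2 = -15/7, M_3 = 15/28, M_4 = 0.
On [1, 2], g'(x) = b_1 + 2c_1·(x - 1) + 3d_1·(x - 1)² with b_1 = Δ_1 - h_1(2M_1 + M_2)/6 = 159/28, c_1 = M_1/2 = -279/56, d_1 = (M_2 - M_1)/(6h_1) = 73/56. So g'(1) = 159/28.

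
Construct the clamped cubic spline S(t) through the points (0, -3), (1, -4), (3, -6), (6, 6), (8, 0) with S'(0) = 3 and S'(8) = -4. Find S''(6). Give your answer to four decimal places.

Put M_i = S'' at the i-th knot. Here h = (1, 2, 3, 2) and Δ = (-1, -1, 4, -3), so the interior equations h_(i-1)·M_(i-1) + 2(h_(i-1)+h_i)·M_i + h_i·M_(i+1) = 6(Δ_i − Δ_(i-1)) read
  1·M_0 + 6·M_1 + 2·M_2 = 6(Δ_1 - Δ_0) = 0
  2·M_1 + 10·M_2 + 3·M_3 = 6(Δ_2 - Δ_1) = 30
  3·M_2 + 10·M_3 + 2·M_4 = 6(Δ_3 - Δ_2) = -42
Clamped end conditions give two more equations: 2h_0·M_0 + h_0·M_1 = 6(Δ_0 - S'(0)) = -24 and h_3·M_3 + 2h_3·M_4 = 6(S'(8) - Δ_3) = -6.
Hence M_0 = -1114/91, M_1 = 44/91, M_2 = 425/91, M_3 = -536/91, M_4 = 263/182.

-5.8901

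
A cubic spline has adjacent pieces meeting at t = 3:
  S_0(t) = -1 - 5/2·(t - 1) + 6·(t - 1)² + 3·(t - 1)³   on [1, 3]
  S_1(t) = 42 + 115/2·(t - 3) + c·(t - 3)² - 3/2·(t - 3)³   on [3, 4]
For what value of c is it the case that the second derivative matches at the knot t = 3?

S_0''(t) = 12 + 18·(t - 1), so S_0''(3) = 48. On the right, S_1''(3) = 2c, so c = 24.

24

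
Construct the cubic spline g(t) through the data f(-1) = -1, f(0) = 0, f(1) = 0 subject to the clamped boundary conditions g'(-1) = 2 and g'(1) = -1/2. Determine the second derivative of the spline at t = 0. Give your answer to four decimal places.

Let M_i = g''(x_i). Step sizes h_i = 1, 1; slopes of the chords Δ_i = (y_(i+1) - y_i)/h_i = 1, 0.
  1·M_0 + 4·M_1 + 1·M_2 = 6(Δ_1 - Δ_0) = -6
Clamped end conditions give two more equations: 2h_0·M_0 + h_0·M_1 = 6(Δ_0 - g'(-1)) = -6 and h_1·M_1 + 2h_1·M_2 = 6(g'(1) - Δ_1) = -3.
Solving the tridiagonal system: M_0 = -11/4, M_1 = -1/2, M_2 = -5/4.

-0.5000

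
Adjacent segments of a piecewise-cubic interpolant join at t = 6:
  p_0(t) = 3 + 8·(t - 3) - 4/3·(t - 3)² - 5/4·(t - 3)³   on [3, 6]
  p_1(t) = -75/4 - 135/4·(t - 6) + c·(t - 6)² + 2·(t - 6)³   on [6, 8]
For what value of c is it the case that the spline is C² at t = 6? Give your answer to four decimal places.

-12.5833

p_0''(t) = -8/3 - 15/2·(t - 3), so p_0''(6) = -151/6. On the right, p_1''(6) = 2c, so c = -151/12.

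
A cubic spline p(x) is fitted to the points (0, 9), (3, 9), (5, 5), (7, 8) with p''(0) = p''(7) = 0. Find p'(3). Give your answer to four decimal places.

Put M_i = p'' at the i-th knot. Here h = (3, 2, 2) and Δ = (0, -2, 3/2), so the interior equations h_(i-1)·M_(i-1) + 2(h_(i-1)+h_i)·M_i + h_i·M_(i+1) = 6(Δ_i − Δ_(i-1)) read
  3·M_0 + 10·M_1 + 2·M_2 = 6(Δ_1 - Δ_0) = -12
  2·M_1 + 8·M_2 + 2·M_3 = 6(Δ_2 - Δ_1) = 21
Natural end conditions: M_0 = M_3 = 0.
Forward elimination and back-substitution give M_0 = 0, M_1 = -69/38, M_2 = 117/38, M_3 = 0.
On [3, 5], p'(x) = b_1 + 2c_1·(x - 3) + 3d_1·(x - 3)² with b_1 = Δ_1 - h_1(2M_1 + M_2)/6 = -69/38, c_1 = M_1/2 = -69/76, d_1 = (M_2 - M_1)/(6h_1) = 31/76. So p'(3) = -69/38.

-1.8158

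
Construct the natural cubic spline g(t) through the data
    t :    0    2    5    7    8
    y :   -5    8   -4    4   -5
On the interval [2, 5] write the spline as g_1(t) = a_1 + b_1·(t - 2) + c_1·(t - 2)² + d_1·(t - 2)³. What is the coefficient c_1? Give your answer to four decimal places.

Write M_i for g''(x_i). With h_i = 2, 3, 2, 1 and divided differences Δ_i = 13/2, -4, 4, -9, the continuity of g' gives the tridiagonal system
  2·M_0 + 10·M_1 + 3·M_2 = 6(Δ_1 - Δ_0) = -63
  3·M_1 + 10·M_2 + 2·M_3 = 6(Δ_2 - Δ_1) = 48
  2·M_2 + 6·M_3 + 1·M_4 = 6(Δ_3 - Δ_2) = -78
Natural end conditions: M_0 = M_4 = 0.
Forward elimination and back-substitution give M_0 = 0, M_1 = -2430/253, M_2 = 2787/253, M_3 = -4218/253, M_4 = 0.
On [2, 5], with g_1(t) = a_1 + b_1·(t - 2) + c_1·(t - 2)² + d_1·(t - 2)³: c_1 = M_1/2 = -1215/253, d_1 = (M_2 - M_1)/(6h_1) = 1739/1518, b_1 = Δ_1 - h_1(2M_1 + M_2)/6 = 49/506.

-4.8024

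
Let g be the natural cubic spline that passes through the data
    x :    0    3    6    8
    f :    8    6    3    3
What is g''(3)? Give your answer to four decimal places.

Put M_i = g'' at the i-th knot. Here h = (3, 3, 2) and Δ = (-2/3, -1, 0), so the interior equations h_(i-1)·M_(i-1) + 2(h_(i-1)+h_i)·M_i + h_i·M_(i+1) = 6(Δ_i − Δ_(i-1)) read
  3·M_0 + 12·M_1 + 3·M_2 = 6(Δ_1 - Δ_0) = -2
  3·M_1 + 10·M_2 + 2·M_3 = 6(Δ_2 - Δ_1) = 6
Natural end conditions: M_0 = M_3 = 0.
Solving the tridiagonal system: M_0 = 0, M_1 = -38/111, M_2 = 26/37, M_3 = 0.

-0.3423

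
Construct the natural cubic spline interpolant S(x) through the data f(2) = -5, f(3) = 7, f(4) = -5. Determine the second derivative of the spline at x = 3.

-36

Write M_i for S''(x_i). With h_i = 1, 1 and divided differences Δ_i = 12, -12, the continuity of S' gives the tridiagonal system
  1·M_0 + 4·M_1 + 1·M_2 = 6(Δ_1 - Δ_0) = -144
Natural end conditions: M_0 = M_2 = 0.
Solving: M_0 = 0, M_1 = -36, M_2 = 0.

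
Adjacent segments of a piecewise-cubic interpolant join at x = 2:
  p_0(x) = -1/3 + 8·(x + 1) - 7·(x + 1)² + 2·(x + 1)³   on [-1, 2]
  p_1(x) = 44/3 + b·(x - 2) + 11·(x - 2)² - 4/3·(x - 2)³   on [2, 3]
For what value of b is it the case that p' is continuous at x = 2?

p_0'(x) = 8 - 14·(x + 1) + 6·(x + 1)², so p_0'(2) = 20. On the right, p_1'(2) = b, so b = 20.

20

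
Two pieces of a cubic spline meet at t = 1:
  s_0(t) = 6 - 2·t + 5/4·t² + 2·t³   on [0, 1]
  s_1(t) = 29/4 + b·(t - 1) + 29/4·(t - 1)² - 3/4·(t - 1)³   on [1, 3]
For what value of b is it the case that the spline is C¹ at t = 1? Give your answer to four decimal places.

6.5000

s_0'(t) = -2 + 5/2·t + 6·t², so s_0'(1) = 13/2. On the right, s_1'(1) = b, so b = 13/2.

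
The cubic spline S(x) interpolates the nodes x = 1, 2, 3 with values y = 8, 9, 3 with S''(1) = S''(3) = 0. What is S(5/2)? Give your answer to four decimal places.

Write M_i for S''(x_i). With h_i = 1, 1 and divided differences Δ_i = 1, -6, the continuity of S' gives the tridiagonal system
  1·M_0 + 4·M_1 + 1·M_2 = 6(Δ_1 - Δ_0) = -42
Natural end conditions: M_0 = M_2 = 0.
Hence M_0 = 0, M_1 = -21/2, M_2 = 0.
On [2, 3], S(x) = 9 - 5/2·(x - 2) - 21/4·(x - 2)² + 7/4·(x - 2)³.
With (x - 2) = 1/2: S(5/2) = 213/32.

6.6563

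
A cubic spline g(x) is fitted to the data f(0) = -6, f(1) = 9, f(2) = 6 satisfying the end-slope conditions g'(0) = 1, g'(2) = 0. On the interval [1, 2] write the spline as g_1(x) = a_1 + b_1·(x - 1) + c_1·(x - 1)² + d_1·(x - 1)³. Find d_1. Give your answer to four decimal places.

Let M_i = g''(x_i). Step sizes h_i = 1, 1; slopes of the chords Δ_i = (y_(i+1) - y_i)/h_i = 15, -3.
  1·M_0 + 4·M_1 + 1·M_2 = 6(Δ_1 - Δ_0) = -108
Clamped end conditions give two more equations: 2h_0·M_0 + h_0·M_1 = 6(Δ_0 - g'(0)) = 84 and h_1·M_1 + 2h_1·M_2 = 6(g'(2) - Δ_1) = 18.
Solving the tridiagonal system: M_0 = 137/2, M_1 = -53, M_2 = 71/2.
On [1, 2], with g_1(x) = a_1 + b_1·(x - 1) + c_1·(x - 1)² + d_1·(x - 1)³: c_1 = M_1/2 = -53/2, d_1 = (M_2 - M_1)/(6h_1) = 59/4, b_1 = Δ_1 - h_1(2M_1 + M_2)/6 = 35/4.

14.7500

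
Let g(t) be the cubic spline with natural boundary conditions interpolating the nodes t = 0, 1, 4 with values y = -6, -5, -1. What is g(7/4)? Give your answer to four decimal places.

Put m_i = g'' at the i-th knot. Here h = (1, 3) and Δ = (1, 4/3), so the interior equations h_(i-1)·m_(i-1) + 2(h_(i-1)+h_i)·m_i + h_i·m_(i+1) = 6(Δ_i − Δ_(i-1)) read
  1·m_0 + 8·m_1 + 3·m_2 = 6(Δ_1 - Δ_0) = 2
Natural end conditions: m_0 = m_2 = 0.
Hence m_0 = 0, m_1 = 1/4, m_2 = 0.
On [1, 4], g(t) = -5 + 13/12·(t - 1) + 1/8·(t - 1)² - 1/72·(t - 1)³.
With (t - 1) = 3/4: g(7/4) = -2111/512.

-4.1230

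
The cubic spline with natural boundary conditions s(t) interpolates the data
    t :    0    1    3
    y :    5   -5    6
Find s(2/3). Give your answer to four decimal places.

-2.6235

Let m_i = s''(x_i). Step sizes h_i = 1, 2; slopes of the chords Δ_i = (y_(i+1) - y_i)/h_i = -10, 11/2.
  1·m_0 + 6·m_1 + 2·m_2 = 6(Δ_1 - Δ_0) = 93
Natural end conditions: m_0 = m_2 = 0.
Forward elimination and back-substitution give m_0 = 0, m_1 = 31/2, m_2 = 0.
On [0, 1], s(t) = 5 - 151/12·t + 0·t² + 31/12·t³.
With t = 2/3: s(2/3) = -425/162.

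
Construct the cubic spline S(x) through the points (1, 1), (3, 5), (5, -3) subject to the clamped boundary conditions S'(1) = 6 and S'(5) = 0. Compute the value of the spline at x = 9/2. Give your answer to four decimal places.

-2.0313

Let m_i = S''(x_i). Step sizes h_i = 2, 2; slopes of the chords Δ_i = (y_(i+1) - y_i)/h_i = 2, -4.
  2·m_0 + 8·m_1 + 2·m_2 = 6(Δ_1 - Δ_0) = -36
Clamped end conditions give two more equations: 2h_0·m_0 + h_0·m_1 = 6(Δ_0 - S'(1)) = -24 and h_1·m_1 + 2h_1·m_2 = 6(S'(5) - Δ_1) = 24.
Hence m_0 = -3, m_1 = -6, m_2 = 9.
On [3, 5], S(x) = 5 - 3·(x - 3) - 3·(x - 3)² + 5/4·(x - 3)³.
With (x - 3) = 3/2: S(9/2) = -65/32.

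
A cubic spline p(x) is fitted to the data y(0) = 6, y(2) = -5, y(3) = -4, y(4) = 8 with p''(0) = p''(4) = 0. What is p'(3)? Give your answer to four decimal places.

Let m_i = p''(x_i). Step sizes h_i = 2, 1, 1; slopes of the chords Δ_i = (y_(i+1) - y_i)/h_i = -11/2, 1, 12.
  2·m_0 + 6·m_1 + 1·m_2 = 6(Δ_1 - Δ_0) = 39
  1·m_1 + 4·m_2 + 1·m_3 = 6(Δ_2 - Δ_1) = 66
Natural end conditions: m_0 = m_3 = 0.
Solving the tridiagonal system: m_0 = 0, m_1 = 90/23, m_2 = 357/23, m_3 = 0.
On [3, 4], p'(x) = b_2 + 2c_2·(x - 3) + 3d_2·(x - 3)² with b_2 = Δ_2 - h_2(2m_2 + m_3)/6 = 157/23, c_2 = m_2/2 = 357/46, d_2 = (m_3 - m_2)/(6h_2) = -119/46. So p'(3) = 157/23.

6.8261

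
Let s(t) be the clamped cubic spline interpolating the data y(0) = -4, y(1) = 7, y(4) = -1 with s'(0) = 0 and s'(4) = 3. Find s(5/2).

With m_i denoting the second derivative at x_i, h_i = 1, 3, and Δ_i = (y_(i+1) − y_i)/h_i = 11, -8/3:
  1·m_0 + 8·m_1 + 3·m_2 = 6(Δ_1 - Δ_0) = -82
Clamped end conditions give two more equations: 2h_0·m_0 + h_0·m_1 = 6(Δ_0 - s'(0)) = 66 and h_1·m_1 + 2h_1·m_2 = 6(s'(4) - Δ_1) = 34.
Forward elimination and back-substitution give m_0 = 44, m_1 = -22, m_2 = 50/3.
On [1, 4], s(t) = 7 + 11·(t - 1) - 11·(t - 1)² + 58/27·(t - 1)³.
With (t - 1) = 3/2: s(5/2) = 6.

6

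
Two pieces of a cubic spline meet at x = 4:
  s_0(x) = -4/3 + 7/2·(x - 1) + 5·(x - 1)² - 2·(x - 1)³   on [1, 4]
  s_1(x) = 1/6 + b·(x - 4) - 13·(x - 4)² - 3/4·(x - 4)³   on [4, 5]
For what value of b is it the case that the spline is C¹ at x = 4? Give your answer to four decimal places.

s_0'(x) = 7/2 + 10·(x - 1) - 6·(x - 1)², so s_0'(4) = -41/2. On the right, s_1'(4) = b, so b = -41/2.

-20.5000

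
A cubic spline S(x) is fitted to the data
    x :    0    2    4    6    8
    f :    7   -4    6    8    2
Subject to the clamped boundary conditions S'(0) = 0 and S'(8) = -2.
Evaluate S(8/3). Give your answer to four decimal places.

-2.7487

Write M_i for S''(x_i). With h_i = 2, 2, 2, 2 and divided differences Δ_i = -11/2, 5, 1, -3, the continuity of S' gives the tridiagonal system
  2·M_0 + 8·M_1 + 2·M_2 = 6(Δ_1 - Δ_0) = 63
  2·M_1 + 8·M_2 + 2·M_3 = 6(Δ_2 - Δ_1) = -24
  2·M_2 + 8·M_3 + 2·M_4 = 6(Δ_3 - Δ_2) = -24
Clamped end conditions give two more equations: 2h_0·M_0 + h_0·M_1 = 6(Δ_0 - S'(0)) = -33 and h_3·M_3 + 2h_3·M_4 = 6(S'(8) - Δ_3) = 6.
Forward elimination and back-substitution give M_0 = -1651/112, M_1 = 727/56, M_2 = -91/16, M_3 = -125/56, M_4 = 293/112.
On [2, 4], S(x) = -4 - 197/112·(x - 2) + 727/112·(x - 2)² - 697/448·(x - 2)³.
With (x - 2) = 2/3: S(8/3) = -1039/378.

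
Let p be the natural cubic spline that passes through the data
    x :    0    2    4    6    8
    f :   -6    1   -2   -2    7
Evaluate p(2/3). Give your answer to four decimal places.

Put M_i = p'' at the i-th knot. Here h = (2, 2, 2, 2) and Δ = (7/2, -3/2, 0, 9/2), so the interior equations h_(i-1)·M_(i-1) + 2(h_(i-1)+h_i)·M_i + h_i·M_(i+1) = 6(Δ_i − Δ_(i-1)) read
  2·M_0 + 8·M_1 + 2·M_2 = 6(Δ_1 - Δ_0) = -30
  2·M_1 + 8·M_2 + 2·M_3 = 6(Δ_2 - Δ_1) = 9
  2·M_2 + 8·M_3 + 2·M_4 = 6(Δ_3 - Δ_2) = 27
Natural end conditions: M_0 = M_4 = 0.
Forward elimination and back-substitution give M_0 = 0, M_1 = -459/112, M_2 = 39/28, M_3 = 339/112, M_4 = 0.
On [0, 2], p(x) = -6 + 545/112·x + 0·x² - 153/448·x³.
With x = 2/3: p(2/3) = -20/7.

-2.8571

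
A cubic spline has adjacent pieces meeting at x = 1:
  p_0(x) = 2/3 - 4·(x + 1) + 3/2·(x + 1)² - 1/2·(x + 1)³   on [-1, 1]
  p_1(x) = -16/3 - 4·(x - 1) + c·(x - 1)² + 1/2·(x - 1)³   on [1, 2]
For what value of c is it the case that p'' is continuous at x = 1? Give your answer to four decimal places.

p_0''(x) = 3 - 3·(x + 1), so p_0''(1) = -3. On the right, p_1''(1) = 2c, so c = -3/2.

-1.5000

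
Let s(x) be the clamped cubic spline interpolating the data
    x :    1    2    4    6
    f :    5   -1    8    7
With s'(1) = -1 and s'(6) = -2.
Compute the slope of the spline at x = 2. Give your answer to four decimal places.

Let M_i = s''(x_i). Step sizes h_i = 1, 2, 2; slopes of the chords Δ_i = (y_(i+1) - y_i)/h_i = -6, 9/2, -1/2.
  1·M_0 + 6·M_1 + 2·M_2 = 6(Δ_1 - Δ_0) = 63
  2·M_1 + 8·M_2 + 2·M_3 = 6(Δ_2 - Δ_1) = -30
Clamped end conditions give two more equations: 2h_0·M_0 + h_0·M_1 = 6(Δ_0 - s'(1)) = -30 and h_2·M_2 + 2h_2·M_3 = 6(s'(6) - Δ_2) = -9.
Solving: M_0 = -544/23, M_1 = 398/23, M_2 = -395/46, M_3 = 47/23.
On [2, 4], s'(x) = b_1 + 2c_1·(x - 2) + 3d_1·(x - 2)² with b_1 = Δ_1 - h_1(2M_1 + M_2)/6 = -96/23, c_1 = M_1/2 = 199/23, d_1 = (M_2 - M_1)/(6h_1) = -397/184. So s'(2) = -96/23.

-4.1739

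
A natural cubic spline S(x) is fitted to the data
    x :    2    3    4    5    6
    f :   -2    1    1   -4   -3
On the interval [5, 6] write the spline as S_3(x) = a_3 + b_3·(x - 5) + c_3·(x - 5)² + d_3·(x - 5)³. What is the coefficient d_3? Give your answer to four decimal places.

With M_i denoting the second derivative at x_i, h_i = 1, 1, 1, 1, and Δ_i = (y_(i+1) − y_i)/h_i = 3, 0, -5, 1:
  1·M_0 + 4·M_1 + 1·M_2 = 6(Δ_1 - Δ_0) = -18
  1·M_1 + 4·M_2 + 1·M_3 = 6(Δ_2 - Δ_1) = -30
  1·M_2 + 4·M_3 + 1·M_4 = 6(Δ_3 - Δ_2) = 36
Natural end conditions: M_0 = M_4 = 0.
Forward elimination and back-substitution give M_0 = 0, M_1 = -57/28, M_2 = -69/7, M_3 = 321/28, M_4 = 0.
On [5, 6], with S_3(x) = a_3 + b_3·(x - 5) + c_3·(x - 5)² + d_3·(x - 5)³: c_3 = M_3/2 = 321/56, d_3 = (M_4 - M_3)/(6h_3) = -107/56, b_3 = Δ_3 - h_3(2M_3 + M_4)/6 = -79/28.

-1.9107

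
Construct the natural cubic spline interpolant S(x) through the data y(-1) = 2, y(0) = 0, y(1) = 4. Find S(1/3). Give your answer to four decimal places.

0.7778

With M_i denoting the second derivative at x_i, h_i = 1, 1, and Δ_i = (y_(i+1) − y_i)/h_i = -2, 4:
  1·M_0 + 4·M_1 + 1·M_2 = 6(Δ_1 - Δ_0) = 36
Natural end conditions: M_0 = M_2 = 0.
Forward elimination and back-substitution give M_0 = 0, M_1 = 9, M_2 = 0.
On [0, 1], S(x) = 0 + 1·x + 9/2·x² - 3/2·x³.
With x = 1/3: S(1/3) = 7/9.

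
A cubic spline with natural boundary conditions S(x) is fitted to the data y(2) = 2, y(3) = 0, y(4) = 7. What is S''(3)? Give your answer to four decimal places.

Let m_i = S''(x_i). Step sizes h_i = 1, 1; slopes of the chords Δ_i = (y_(i+1) - y_i)/h_i = -2, 7.
  1·m_0 + 4·m_1 + 1·m_2 = 6(Δ_1 - Δ_0) = 54
Natural end conditions: m_0 = m_2 = 0.
Solving: m_0 = 0, m_1 = 27/2, m_2 = 0.

13.5000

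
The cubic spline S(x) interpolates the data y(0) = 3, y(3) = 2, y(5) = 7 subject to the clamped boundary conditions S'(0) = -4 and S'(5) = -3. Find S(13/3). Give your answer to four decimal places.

Put σ_i = S'' at the i-th knot. Here h = (3, 2) and Δ = (-1/3, 5/2), so the interior equations h_(i-1)·σ_(i-1) + 2(h_(i-1)+h_i)·σ_i + h_i·σ_(i+1) = 6(Δ_i − Δ_(i-1)) read
  3·σ_0 + 10·σ_1 + 2·σ_2 = 6(Δ_1 - Δ_0) = 17
Clamped end conditions give two more equations: 2h_0·σ_0 + h_0·σ_1 = 6(Δ_0 - S'(0)) = 22 and h_1·σ_1 + 2h_1·σ_2 = 6(S'(5) - Δ_1) = -33.
Solving the tridiagonal system: σ_0 = 13/6, σ_1 = 3, σ_2 = -39/4.
On [3, 5], S(x) = 2 + 15/4·(x - 3) + 3/2·(x - 3)² - 17/16·(x - 3)³.
With (x - 3) = 4/3: S(13/3) = 193/27.

7.1481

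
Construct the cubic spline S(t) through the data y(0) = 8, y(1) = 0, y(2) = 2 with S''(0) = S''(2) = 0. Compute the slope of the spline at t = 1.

With m_i denoting the second derivative at x_i, h_i = 1, 1, and Δ_i = (y_(i+1) − y_i)/h_i = -8, 2:
  1·m_0 + 4·m_1 + 1·m_2 = 6(Δ_1 - Δ_0) = 60
Natural end conditions: m_0 = m_2 = 0.
Solving the tridiagonal system: m_0 = 0, m_1 = 15, m_2 = 0.
On [1, 2], S'(t) = b_1 + 2c_1·(t - 1) + 3d_1·(t - 1)² with b_1 = Δ_1 - h_1(2m_1 + m_2)/6 = -3, c_1 = m_1/2 = 15/2, d_1 = (m_2 - m_1)/(6h_1) = -5/2. So S'(1) = -3.

-3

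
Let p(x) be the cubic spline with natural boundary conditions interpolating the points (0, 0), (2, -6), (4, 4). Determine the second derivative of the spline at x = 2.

With σ_i denoting the second derivative at x_i, h_i = 2, 2, and Δ_i = (y_(i+1) − y_i)/h_i = -3, 5:
  2·σ_0 + 8·σ_1 + 2·σ_2 = 6(Δ_1 - Δ_0) = 48
Natural end conditions: σ_0 = σ_2 = 0.
Forward elimination and back-substitution give σ_0 = 0, σ_1 = 6, σ_2 = 0.

6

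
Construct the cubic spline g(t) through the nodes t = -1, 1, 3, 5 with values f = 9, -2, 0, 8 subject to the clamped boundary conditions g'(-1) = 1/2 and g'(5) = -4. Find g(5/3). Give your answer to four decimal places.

-3.8519

Let σ_i = g''(x_i). Step sizes h_i = 2, 2, 2; slopes of the chords Δ_i = (y_(i+1) - y_i)/h_i = -11/2, 1, 4.
  2·σ_0 + 8·σ_1 + 2·σ_2 = 6(Δ_1 - Δ_0) = 39
  2·σ_1 + 8·σ_2 + 2·σ_3 = 6(Δ_2 - Δ_1) = 18
Clamped end conditions give two more equations: 2h_0·σ_0 + h_0·σ_1 = 6(Δ_0 - g'(-1)) = -36 and h_2·σ_2 + 2h_2·σ_3 = 6(g'(5) - Δ_2) = -48.
Forward elimination and back-substitution give σ_0 = -25/2, σ_1 = 7, σ_2 = 4, σ_3 = -14.
On [1, 3], g(t) = -2 - 5·(t - 1) + 7/2·(t - 1)² - 1/4·(t - 1)³.
With (t - 1) = 2/3: g(5/3) = -104/27.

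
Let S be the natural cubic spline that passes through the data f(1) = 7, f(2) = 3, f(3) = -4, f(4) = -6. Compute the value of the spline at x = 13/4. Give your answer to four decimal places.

With M_i denoting the second derivative at x_i, h_i = 1, 1, 1, and Δ_i = (y_(i+1) − y_i)/h_i = -4, -7, -2:
  1·M_0 + 4·M_1 + 1·M_2 = 6(Δ_1 - Δ_0) = -18
  1·M_1 + 4·M_2 + 1·M_3 = 6(Δ_2 - Δ_1) = 30
Natural end conditions: M_0 = M_3 = 0.
Hence M_0 = 0, M_1 = -34/5, M_2 = 46/5, M_3 = 0.
On [3, 4], S(x) = -4 - 76/15·(x - 3) + 23/5·(x - 3)² - 23/15·(x - 3)³.
With (x - 3) = 1/4: S(13/4) = -1601/320.

-5.0031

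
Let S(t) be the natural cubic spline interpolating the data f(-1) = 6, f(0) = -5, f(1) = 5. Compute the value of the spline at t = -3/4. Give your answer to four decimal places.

2.0195

Let m_i = S''(x_i). Step sizes h_i = 1, 1; slopes of the chords Δ_i = (y_(i+1) - y_i)/h_i = -11, 10.
  1·m_0 + 4·m_1 + 1·m_2 = 6(Δ_1 - Δ_0) = 126
Natural end conditions: m_0 = m_2 = 0.
Solving the tridiagonal system: m_0 = 0, m_1 = 63/2, m_2 = 0.
On [-1, 0], S(t) = 6 - 65/4·(t + 1) + 0·(t + 1)² + 21/4·(t + 1)³.
With (t + 1) = 1/4: S(-3/4) = 517/256.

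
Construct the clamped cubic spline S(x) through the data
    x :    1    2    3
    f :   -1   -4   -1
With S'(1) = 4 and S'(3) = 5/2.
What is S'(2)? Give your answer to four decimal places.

-1.6250

Let m_i = S''(x_i). Step sizes h_i = 1, 1; slopes of the chords Δ_i = (y_(i+1) - y_i)/h_i = -3, 3.
  1·m_0 + 4·m_1 + 1·m_2 = 6(Δ_1 - Δ_0) = 36
Clamped end conditions give two more equations: 2h_0·m_0 + h_0·m_1 = 6(Δ_0 - S'(1)) = -42 and h_1·m_1 + 2h_1·m_2 = 6(S'(3) - Δ_1) = -3.
Solving the tridiagonal system: m_0 = -123/4, m_1 = 39/2, m_2 = -45/4.
On [2, 3], S'(x) = b_1 + 2c_1·(x - 2) + 3d_1·(x - 2)² with b_1 = Δ_1 - h_1(2m_1 + m_2)/6 = -13/8, c_1 = m_1/2 = 39/4, d_1 = (m_2 - m_1)/(6h_1) = -41/8. So S'(2) = -13/8.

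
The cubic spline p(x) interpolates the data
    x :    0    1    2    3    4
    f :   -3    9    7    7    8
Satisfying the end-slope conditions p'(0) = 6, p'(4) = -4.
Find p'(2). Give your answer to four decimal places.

-3.9286

Put σ_i = p'' at the i-th knot. Here h = (1, 1, 1, 1) and Δ = (12, -2, 0, 1), so the interior equations h_(i-1)·σ_(i-1) + 2(h_(i-1)+h_i)·σ_i + h_i·σ_(i+1) = 6(Δ_i − Δ_(i-1)) read
  1·σ_0 + 4·σ_1 + 1·σ_2 = 6(Δ_1 - Δ_0) = -84
  1·σ_1 + 4·σ_2 + 1·σ_3 = 6(Δ_2 - Δ_1) = 12
  1·σ_2 + 4·σ_3 + 1·σ_4 = 6(Δ_3 - Δ_2) = 6
Clamped end conditions give two more equations: 2h_0·σ_0 + h_0·σ_1 = 6(Δ_0 - p'(0)) = 36 and h_3·σ_3 + 2h_3·σ_4 = 6(p'(4) - Δ_3) = -30.
Forward elimination and back-substitution give σ_0 = 953/28, σ_1 = -449/14, σ_2 = 41/4, σ_3 = 43/14, σ_4 = -463/28.
On [2, 3], p'(x) = b_2 + 2c_2·(x - 2) + 3d_2·(x - 2)² with b_2 = Δ_2 - h_2(2σ_2 + σ_3)/6 = -55/14, c_2 = σ_2/2 = 41/8, d_2 = (σ_3 - σ_2)/(6h_2) = -67/56. So p'(2) = -55/14.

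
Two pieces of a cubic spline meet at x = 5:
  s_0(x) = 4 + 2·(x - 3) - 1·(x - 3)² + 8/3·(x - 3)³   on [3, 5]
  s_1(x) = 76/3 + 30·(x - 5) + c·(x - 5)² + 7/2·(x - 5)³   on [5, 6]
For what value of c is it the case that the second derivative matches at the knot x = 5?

15

s_0''(x) = -2 + 16·(x - 3), so s_0''(5) = 30. On the right, s_1''(5) = 2c, so c = 15.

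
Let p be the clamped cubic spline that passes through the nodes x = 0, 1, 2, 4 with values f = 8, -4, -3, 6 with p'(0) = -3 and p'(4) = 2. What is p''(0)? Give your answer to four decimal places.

-42.0455

Let M_i = p''(x_i). Step sizes h_i = 1, 1, 2; slopes of the chords Δ_i = (y_(i+1) - y_i)/h_i = -12, 1, 9/2.
  1·M_0 + 4·M_1 + 1·M_2 = 6(Δ_1 - Δ_0) = 78
  1·M_1 + 6·M_2 + 2·M_3 = 6(Δ_2 - Δ_1) = 21
Clamped end conditions give two more equations: 2h_0·M_0 + h_0·M_1 = 6(Δ_0 - p'(0)) = -54 and h_2·M_2 + 2h_2·M_3 = 6(p'(4) - Δ_2) = -15.
Hence M_0 = -925/22, M_1 = 331/11, M_2 = -7/22, M_3 = -79/22.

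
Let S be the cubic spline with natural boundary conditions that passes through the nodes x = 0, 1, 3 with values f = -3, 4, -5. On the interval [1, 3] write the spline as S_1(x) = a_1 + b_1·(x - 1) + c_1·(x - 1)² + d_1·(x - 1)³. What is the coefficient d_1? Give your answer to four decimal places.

Put M_i = S'' at the i-th knot. Here h = (1, 2) and Δ = (7, -9/2), so the interior equations h_(i-1)·M_(i-1) + 2(h_(i-1)+h_i)·M_i + h_i·M_(i+1) = 6(Δ_i − Δ_(i-1)) read
  1·M_0 + 6·M_1 + 2·M_2 = 6(Δ_1 - Δ_0) = -69
Natural end conditions: M_0 = M_2 = 0.
Forward elimination and back-substitution give M_0 = 0, M_1 = -23/2, M_2 = 0.
On [1, 3], with S_1(x) = a_1 + b_1·(x - 1) + c_1·(x - 1)² + d_1·(x - 1)³: c_1 = M_1/2 = -23/4, d_1 = (M_2 - M_1)/(6h_1) = 23/24, b_1 = Δ_1 - h_1(2M_1 + M_2)/6 = 19/6.

0.9583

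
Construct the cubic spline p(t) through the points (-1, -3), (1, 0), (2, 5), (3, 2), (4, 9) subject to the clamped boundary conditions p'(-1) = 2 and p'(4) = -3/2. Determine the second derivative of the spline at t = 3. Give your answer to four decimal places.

Write σ_i for p''(x_i). With h_i = 2, 1, 1, 1 and divided differences Δ_i = 3/2, 5, -3, 7, the continuity of p' gives the tridiagonal system
  2·σ_0 + 6·σ_1 + 1·σ_2 = 6(Δ_1 - Δ_0) = 21
  1·σ_1 + 4·σ_2 + 1·σ_3 = 6(Δ_2 - Δ_1) = -48
  1·σ_2 + 4·σ_3 + 1·σ_4 = 6(Δ_3 - Δ_2) = 60
Clamped end conditions give two more equations: 2h_0·σ_0 + h_0·σ_1 = 6(Δ_0 - p'(-1)) = -3 and h_3·σ_3 + 2h_3·σ_4 = 6(p'(4) - Δ_3) = -51.
Hence σ_0 = -851/164, σ_1 = 364/41, σ_2 = -1795/82, σ_3 = 1258/41, σ_4 = -3349/82.

30.6829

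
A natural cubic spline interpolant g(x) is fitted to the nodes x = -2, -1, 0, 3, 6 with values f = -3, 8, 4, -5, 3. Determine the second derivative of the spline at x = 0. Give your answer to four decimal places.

2.8571

Write M_i for g''(x_i). With h_i = 1, 1, 3, 3 and divided differences Δ_i = 11, -4, -3, 8/3, the continuity of g' gives the tridiagonal system
  1·M_0 + 4·M_1 + 1·M_2 = 6(Δ_1 - Δ_0) = -90
  1·M_1 + 8·M_2 + 3·M_3 = 6(Δ_2 - Δ_1) = 6
  3·M_2 + 12·M_3 + 3·M_4 = 6(Δ_3 - Δ_2) = 34
Natural end conditions: M_0 = M_4 = 0.
Forward elimination and back-substitution give M_0 = 0, M_1 = -325/14, M_2 = 20/7, M_3 = 89/42, M_4 = 0.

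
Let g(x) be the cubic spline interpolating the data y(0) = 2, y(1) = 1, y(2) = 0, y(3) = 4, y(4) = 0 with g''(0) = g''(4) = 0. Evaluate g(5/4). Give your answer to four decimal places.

0.4453

With M_i denoting the second derivative at x_i, h_i = 1, 1, 1, 1, and Δ_i = (y_(i+1) − y_i)/h_i = -1, -1, 4, -4:
  1·M_0 + 4·M_1 + 1·M_2 = 6(Δ_1 - Δ_0) = 0
  1·M_1 + 4·M_2 + 1·M_3 = 6(Δ_2 - Δ_1) = 30
  1·M_2 + 4·M_3 + 1·M_4 = 6(Δ_3 - Δ_2) = -48
Natural end conditions: M_0 = M_4 = 0.
Solving: M_0 = 0, M_1 = -3, M_2 = 12, M_3 = -15, M_4 = 0.
On [1, 2], g(x) = 1 - 2·(x - 1) - 3/2·(x - 1)² + 5/2·(x - 1)³.
With (x - 1) = 1/4: g(5/4) = 57/128.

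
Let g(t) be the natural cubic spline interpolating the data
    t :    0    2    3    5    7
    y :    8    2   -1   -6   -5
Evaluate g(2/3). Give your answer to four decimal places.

Put m_i = g'' at the i-th knot. Here h = (2, 1, 2, 2) and Δ = (-3, -3, -5/2, 1/2), so the interior equations h_(i-1)·m_(i-1) + 2(h_(i-1)+h_i)·m_i + h_i·m_(i+1) = 6(Δ_i − Δ_(i-1)) read
  2·m_0 + 6·m_1 + 1·m_2 = 6(Δ_1 - Δ_0) = 0
  1·m_1 + 6·m_2 + 2·m_3 = 6(Δ_2 - Δ_1) = 3
  2·m_2 + 8·m_3 + 2·m_4 = 6(Δ_3 - Δ_2) = 18
Natural end conditions: m_0 = m_4 = 0.
Forward elimination and back-substitution give m_0 = 0, m_1 = 3/64, m_2 = -9/32, m_3 = 297/128, m_4 = 0.
On [0, 2], g(t) = 8 - 193/64·t + 0·t² + 1/256·t³.
With t = 2/3: g(2/3) = 647/108.

5.9907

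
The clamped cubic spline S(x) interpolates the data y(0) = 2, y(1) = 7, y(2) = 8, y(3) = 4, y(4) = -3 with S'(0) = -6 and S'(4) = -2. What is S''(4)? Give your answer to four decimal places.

With m_i denoting the second derivative at x_i, h_i = 1, 1, 1, 1, and Δ_i = (y_(i+1) − y_i)/h_i = 5, 1, -4, -7:
  1·m_0 + 4·m_1 + 1·m_2 = 6(Δ_1 - Δ_0) = -24
  1·m_1 + 4·m_2 + 1·m_3 = 6(Δ_2 - Δ_1) = -30
  1·m_2 + 4·m_3 + 1·m_4 = 6(Δ_3 - Δ_2) = -18
Clamped end conditions give two more equations: 2h_0·m_0 + h_0·m_1 = 6(Δ_0 - S'(0)) = 66 and h_3·m_3 + 2h_3·m_4 = 6(S'(4) - Δ_3) = 30.
Hence m_0 = 1147/28, m_1 = -223/14, m_2 = -5/4, m_3 = -127/14, m_4 = 547/28.

19.5357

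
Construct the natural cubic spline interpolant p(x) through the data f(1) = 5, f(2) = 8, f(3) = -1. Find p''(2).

-18

Put M_i = p'' at the i-th knot. Here h = (1, 1) and Δ = (3, -9), so the interior equations h_(i-1)·M_(i-1) + 2(h_(i-1)+h_i)·M_i + h_i·M_(i+1) = 6(Δ_i − Δ_(i-1)) read
  1·M_0 + 4·M_1 + 1·M_2 = 6(Δ_1 - Δ_0) = -72
Natural end conditions: M_0 = M_2 = 0.
Forward elimination and back-substitution give M_0 = 0, M_1 = -18, M_2 = 0.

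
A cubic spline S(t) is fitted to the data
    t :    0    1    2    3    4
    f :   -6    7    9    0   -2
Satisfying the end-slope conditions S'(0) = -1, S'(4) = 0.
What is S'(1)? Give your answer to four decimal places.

Write M_i for S''(x_i). With h_i = 1, 1, 1, 1 and divided differences Δ_i = 13, 2, -9, -2, the continuity of S' gives the tridiagonal system
  1·M_0 + 4·M_1 + 1·M_2 = 6(Δ_1 - Δ_0) = -66
  1·M_1 + 4·M_2 + 1·M_3 = 6(Δ_2 - Δ_1) = -66
  1·M_2 + 4·M_3 + 1·M_4 = 6(Δ_3 - Δ_2) = 42
Clamped end conditions give two more equations: 2h_0·M_0 + h_0·M_1 = 6(Δ_0 - S'(0)) = 84 and h_3·M_3 + 2h_3·M_4 = 6(S'(4) - Δ_3) = 12.
Solving: M_0 = 1555/28, M_1 = -379/14, M_2 = -53/4, M_3 = 197/14, M_4 = -29/28.
On [1, 2], S'(t) = b_1 + 2c_1·(t - 1) + 3d_1·(t - 1)² with b_1 = Δ_1 - h_1(2M_1 + M_2)/6 = 741/56, c_1 = M_1/2 = -379/28, d_1 = (M_2 - M_1)/(6h_1) = 129/56. So S'(1) = 741/56.

13.2321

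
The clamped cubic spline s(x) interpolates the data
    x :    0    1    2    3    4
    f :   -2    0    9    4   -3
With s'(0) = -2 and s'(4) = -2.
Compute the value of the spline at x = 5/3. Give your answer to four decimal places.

Let M_i = s''(x_i). Step sizes h_i = 1, 1, 1, 1; slopes of the chords Δ_i = (y_(i+1) - y_i)/h_i = 2, 9, -5, -7.
  1·M_0 + 4·M_1 + 1·M_2 = 6(Δ_1 - Δ_0) = 42
  1·M_1 + 4·M_2 + 1·M_3 = 6(Δ_2 - Δ_1) = -84
  1·M_2 + 4·M_3 + 1·M_4 = 6(Δ_3 - Δ_2) = -12
Clamped end conditions give two more equations: 2h_0·M_0 + h_0·M_1 = 6(Δ_0 - s'(0)) = 24 and h_3·M_3 + 2h_3·M_4 = 6(s'(4) - Δ_3) = 30.
Hence M_0 = 117/28, M_1 = 219/14, M_2 = -99/4, M_3 = -9/14, M_4 = 429/28.
On [1, 2], s(x) = 0 + 443/56·(x - 1) + 219/28·(x - 1)² - 377/56·(x - 1)³.
With (x - 1) = 2/3: s(5/3) = 5107/756.

6.7553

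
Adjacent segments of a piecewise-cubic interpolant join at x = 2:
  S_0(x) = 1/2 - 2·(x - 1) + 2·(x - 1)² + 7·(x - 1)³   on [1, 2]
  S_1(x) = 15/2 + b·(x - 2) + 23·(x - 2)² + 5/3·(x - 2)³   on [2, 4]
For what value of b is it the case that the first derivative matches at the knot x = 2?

23

S_0'(x) = -2 + 4·(x - 1) + 21·(x - 1)², so S_0'(2) = 23. On the right, S_1'(2) = b, so b = 23.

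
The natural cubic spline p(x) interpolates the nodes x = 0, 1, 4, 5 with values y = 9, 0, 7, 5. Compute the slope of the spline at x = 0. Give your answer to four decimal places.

-10.8848

Let M_i = p''(x_i). Step sizes h_i = 1, 3, 1; slopes of the chords Δ_i = (y_(i+1) - y_i)/h_i = -9, 7/3, -2.
  1·M_0 + 8·M_1 + 3·M_2 = 6(Δ_1 - Δ_0) = 68
  3·M_1 + 8·M_2 + 1·M_3 = 6(Δ_2 - Δ_1) = -26
Natural end conditions: M_0 = M_3 = 0.
Hence M_0 = 0, M_1 = 622/55, M_2 = -412/55, M_3 = 0.
On [0, 1], p'(x) = b_0 + 2c_0·x + 3d_0·x² with b_0 = Δ_0 - h_0(2M_0 + M_1)/6 = -1796/165, c_0 = M_0/2 = 0, d_0 = (M_1 - M_0)/(6h_0) = 311/165. So p'(0) = -1796/165.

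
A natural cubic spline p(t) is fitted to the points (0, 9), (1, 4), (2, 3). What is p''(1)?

6

Let m_i = p''(x_i). Step sizes h_i = 1, 1; slopes of the chords Δ_i = (y_(i+1) - y_i)/h_i = -5, -1.
  1·m_0 + 4·m_1 + 1·m_2 = 6(Δ_1 - Δ_0) = 24
Natural end conditions: m_0 = m_2 = 0.
Forward elimination and back-substitution give m_0 = 0, m_1 = 6, m_2 = 0.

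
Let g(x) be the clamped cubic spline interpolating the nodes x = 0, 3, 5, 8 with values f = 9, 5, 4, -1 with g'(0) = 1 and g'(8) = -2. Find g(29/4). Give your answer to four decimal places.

0.5300

Write M_i for g''(x_i). With h_i = 3, 2, 3 and divided differences Δ_i = -4/3, -1/2, -5/3, the continuity of g' gives the tridiagonal system
  3·M_0 + 10·M_1 + 2·M_2 = 6(Δ_1 - Δ_0) = 5
  2·M_1 + 10·M_2 + 3·M_3 = 6(Δ_2 - Δ_1) = -7
Clamped end conditions give two more equations: 2h_0·M_0 + h_0·M_1 = 6(Δ_0 - g'(0)) = -14 and h_2·M_2 + 2h_2·M_3 = 6(g'(8) - Δ_2) = -2.
Solving: M_0 = -865/273, M_1 = 152/91, M_2 = -100/91, M_3 = 59/273.
On [5, 8], g(x) = 4 - 123/182·(x - 5) - 50/91·(x - 5)² + 359/4914·(x - 5)³.
With (x - 5) = 9/4: g(29/4) = 6173/11648.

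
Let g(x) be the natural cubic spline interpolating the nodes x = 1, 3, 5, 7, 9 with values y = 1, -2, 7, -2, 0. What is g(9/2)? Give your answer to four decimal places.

5.8758

Let M_i = g''(x_i). Step sizes h_i = 2, 2, 2, 2; slopes of the chords Δ_i = (y_(i+1) - y_i)/h_i = -3/2, 9/2, -9/2, 1.
  2·M_0 + 8·M_1 + 2·M_2 = 6(Δ_1 - Δ_0) = 36
  2·M_1 + 8·M_2 + 2·M_3 = 6(Δ_2 - Δ_1) = -54
  2·M_2 + 8·M_3 + 2·M_4 = 6(Δ_3 - Δ_2) = 33
Natural end conditions: M_0 = M_4 = 0.
Hence M_0 = 0, M_1 = 789/112, M_2 = -285/28, M_3 = 747/112, M_4 = 0.
On [3, 5], g(x) = -2 + 179/56·(x - 3) + 789/224·(x - 3)² - 643/448·(x - 3)³.
With (x - 3) = 3/2: g(9/2) = 21059/3584.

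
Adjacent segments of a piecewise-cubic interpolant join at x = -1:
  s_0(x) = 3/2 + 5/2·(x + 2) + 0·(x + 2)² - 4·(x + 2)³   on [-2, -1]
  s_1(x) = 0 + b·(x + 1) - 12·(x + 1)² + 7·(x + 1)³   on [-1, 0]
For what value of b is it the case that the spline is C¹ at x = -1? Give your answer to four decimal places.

s_0'(x) = 5/2 + 0·(x + 2) - 12·(x + 2)², so s_0'(-1) = -19/2. On the right, s_1'(-1) = b, so b = -19/2.

-9.5000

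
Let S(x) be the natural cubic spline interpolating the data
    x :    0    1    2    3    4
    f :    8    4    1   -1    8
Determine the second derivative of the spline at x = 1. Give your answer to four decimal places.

With M_i denoting the second derivative at x_i, h_i = 1, 1, 1, 1, and Δ_i = (y_(i+1) − y_i)/h_i = -4, -3, -2, 9:
  1·M_0 + 4·M_1 + 1·M_2 = 6(Δ_1 - Δ_0) = 6
  1·M_1 + 4·M_2 + 1·M_3 = 6(Δ_2 - Δ_1) = 6
  1·M_2 + 4·M_3 + 1·M_4 = 6(Δ_3 - Δ_2) = 66
Natural end conditions: M_0 = M_4 = 0.
Hence M_0 = 0, M_1 = 33/14, M_2 = -24/7, M_3 = 243/14, M_4 = 0.

2.3571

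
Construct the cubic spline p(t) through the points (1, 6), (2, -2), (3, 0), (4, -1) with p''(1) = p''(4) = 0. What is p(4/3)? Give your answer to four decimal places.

Write M_i for p''(x_i). With h_i = 1, 1, 1 and divided differences Δ_i = -8, 2, -1, the continuity of p' gives the tridiagonal system
  1·M_0 + 4·M_1 + 1·M_2 = 6(Δ_1 - Δ_0) = 60
  1·M_1 + 4·M_2 + 1·M_3 = 6(Δ_2 - Δ_1) = -18
Natural end conditions: M_0 = M_3 = 0.
Solving: M_0 = 0, M_1 = 86/5, M_2 = -44/5, M_3 = 0.
On [1, 2], p(t) = 6 - 163/15·(t - 1) + 0·(t - 1)² + 43/15·(t - 1)³.
With (t - 1) = 1/3: p(4/3) = 1006/405.

2.4840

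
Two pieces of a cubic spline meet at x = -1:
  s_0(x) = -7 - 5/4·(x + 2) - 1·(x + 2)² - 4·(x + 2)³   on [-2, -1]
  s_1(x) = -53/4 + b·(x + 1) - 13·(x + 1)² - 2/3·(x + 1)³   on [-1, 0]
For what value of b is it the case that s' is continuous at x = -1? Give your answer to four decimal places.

-15.2500

s_0'(x) = -5/4 - 2·(x + 2) - 12·(x + 2)², so s_0'(-1) = -61/4. On the right, s_1'(-1) = b, so b = -61/4.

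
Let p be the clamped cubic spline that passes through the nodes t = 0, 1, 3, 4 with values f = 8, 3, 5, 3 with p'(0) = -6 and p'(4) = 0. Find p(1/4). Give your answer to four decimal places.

Put σ_i = p'' at the i-th knot. Here h = (1, 2, 1) and Δ = (-5, 1, -2), so the interior equations h_(i-1)·σ_(i-1) + 2(h_(i-1)+h_i)·σ_i + h_i·σ_(i+1) = 6(Δ_i − Δ_(i-1)) read
  1·σ_0 + 6·σ_1 + 2·σ_2 = 6(Δ_1 - Δ_0) = 36
  2·σ_1 + 6·σ_2 + 1·σ_3 = 6(Δ_2 - Δ_1) = -18
Clamped end conditions give two more equations: 2h_0·σ_0 + h_0·σ_1 = 6(Δ_0 - p'(0)) = 6 and h_2·σ_2 + 2h_2·σ_3 = 6(p'(4) - Δ_2) = 12.
Solving the tridiagonal system: σ_0 = -48/35, σ_1 = 306/35, σ_2 = -264/35, σ_3 = 342/35.
On [0, 1], p(t) = 8 - 6·t - 24/35·t² + 59/35·t³.
With t = 1/4: p(1/4) = 14523/2240.

6.4835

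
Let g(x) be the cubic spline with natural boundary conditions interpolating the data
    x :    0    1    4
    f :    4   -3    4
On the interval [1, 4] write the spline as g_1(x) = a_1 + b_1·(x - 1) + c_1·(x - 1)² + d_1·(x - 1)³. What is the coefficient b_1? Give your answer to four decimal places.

-4.6667

Let σ_i = g''(x_i). Step sizes h_i = 1, 3; slopes of the chords Δ_i = (y_(i+1) - y_i)/h_i = -7, 7/3.
  1·σ_0 + 8·σ_1 + 3·σ_2 = 6(Δ_1 - Δ_0) = 56
Natural end conditions: σ_0 = σ_2 = 0.
Solving the tridiagonal system: σ_0 = 0, σ_1 = 7, σ_2 = 0.
On [1, 4], with g_1(x) = a_1 + b_1·(x - 1) + c_1·(x - 1)² + d_1·(x - 1)³: c_1 = σ_1/2 = 7/2, d_1 = (σ_2 - σ_1)/(6h_1) = -7/18, b_1 = Δ_1 - h_1(2σ_1 + σ_2)/6 = -14/3.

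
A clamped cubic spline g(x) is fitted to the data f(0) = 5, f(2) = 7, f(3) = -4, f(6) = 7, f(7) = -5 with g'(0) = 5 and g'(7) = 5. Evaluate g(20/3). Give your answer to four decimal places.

With M_i denoting the second derivative at x_i, h_i = 2, 1, 3, 1, and Δ_i = (y_(i+1) − y_i)/h_i = 1, -11, 11/3, -12:
  2·M_0 + 6·M_1 + 1·M_2 = 6(Δ_1 - Δ_0) = -72
  1·M_1 + 8·M_2 + 3·M_3 = 6(Δ_2 - Δ_1) = 88
  3·M_2 + 8·M_3 + 1·M_4 = 6(Δ_3 - Δ_2) = -94
Clamped end conditions give two more equations: 2h_0·M_0 + h_0·M_1 = 6(Δ_0 - g'(0)) = -24 and h_3·M_3 + 2h_3·M_4 = 6(g'(7) - Δ_3) = 102.
Hence M_0 = 79/33, M_1 = -554/33, M_2 = 790/33, M_3 = -318/11, M_4 = 720/11.
On [6, 7], g(x) = 7 - 146/11·(x - 6) - 159/11·(x - 6)² + 173/11·(x - 6)³.
With (x - 6) = 2/3: g(20/3) = -1073/297.

-3.6128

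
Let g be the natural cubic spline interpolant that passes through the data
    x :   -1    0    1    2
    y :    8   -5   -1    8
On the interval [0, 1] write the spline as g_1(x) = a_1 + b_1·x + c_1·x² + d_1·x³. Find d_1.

-4

Put m_i = g'' at the i-th knot. Here h = (1, 1, 1) and Δ = (-13, 4, 9), so the interior equations h_(i-1)·m_(i-1) + 2(h_(i-1)+h_i)·m_i + h_i·m_(i+1) = 6(Δ_i − Δ_(i-1)) read
  1·m_0 + 4·m_1 + 1·m_2 = 6(Δ_1 - Δ_0) = 102
  1·m_1 + 4·m_2 + 1·m_3 = 6(Δ_2 - Δ_1) = 30
Natural end conditions: m_0 = m_3 = 0.
Solving: m_0 = 0, m_1 = 126/5, m_2 = 6/5, m_3 = 0.
On [0, 1], with g_1(x) = a_1 + b_1·x + c_1·x² + d_1·x³: c_1 = m_1/2 = 63/5, d_1 = (m_2 - m_1)/(6h_1) = -4, b_1 = Δ_1 - h_1(2m_1 + m_2)/6 = -23/5.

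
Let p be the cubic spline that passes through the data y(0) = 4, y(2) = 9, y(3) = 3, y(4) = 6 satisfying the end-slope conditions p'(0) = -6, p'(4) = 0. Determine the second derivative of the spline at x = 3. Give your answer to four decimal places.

23.7273

Put m_i = p'' at the i-th knot. Here h = (2, 1, 1) and Δ = (5/2, -6, 3), so the interior equations h_(i-1)·m_(i-1) + 2(h_(i-1)+h_i)·m_i + h_i·m_(i+1) = 6(Δ_i − Δ_(i-1)) read
  2·m_0 + 6·m_1 + 1·m_2 = 6(Δ_1 - Δ_0) = -51
  1·m_1 + 4·m_2 + 1·m_3 = 6(Δ_2 - Δ_1) = 54
Clamped end conditions give two more equations: 2h_0·m_0 + h_0·m_1 = 6(Δ_0 - p'(0)) = 51 and h_2·m_2 + 2h_2·m_3 = 6(p'(4) - Δ_2) = -18.
Solving: m_0 = 501/22, m_1 = -441/22, m_2 = 261/11, m_3 = -459/22.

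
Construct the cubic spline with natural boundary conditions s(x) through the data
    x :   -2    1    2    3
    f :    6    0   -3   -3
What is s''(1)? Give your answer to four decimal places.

With M_i denoting the second derivative at x_i, h_i = 3, 1, 1, and Δ_i = (y_(i+1) − y_i)/h_i = -2, -3, 0:
  3·M_0 + 8·M_1 + 1·M_2 = 6(Δ_1 - Δ_0) = -6
  1·M_1 + 4·M_2 + 1·M_3 = 6(Δ_2 - Δ_1) = 18
Natural end conditions: M_0 = M_3 = 0.
Forward elimination and back-substitution give M_0 = 0, M_1 = -42/31, M_2 = 150/31, M_3 = 0.

-1.3548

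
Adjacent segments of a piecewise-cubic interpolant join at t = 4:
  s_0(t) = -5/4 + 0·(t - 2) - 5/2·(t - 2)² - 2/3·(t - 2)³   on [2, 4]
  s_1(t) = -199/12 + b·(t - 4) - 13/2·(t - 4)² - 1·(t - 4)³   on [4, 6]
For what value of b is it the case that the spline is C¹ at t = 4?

-18

s_0'(t) = 0 - 5·(t - 2) - 2·(t - 2)², so s_0'(4) = -18. On the right, s_1'(4) = b, so b = -18.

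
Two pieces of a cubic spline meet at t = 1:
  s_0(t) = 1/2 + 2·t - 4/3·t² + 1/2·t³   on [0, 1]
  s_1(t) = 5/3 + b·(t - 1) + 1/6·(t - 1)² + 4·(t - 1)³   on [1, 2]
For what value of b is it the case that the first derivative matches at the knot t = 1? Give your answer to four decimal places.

s_0'(t) = 2 - 8/3·t + 3/2·t², so s_0'(1) = 5/6. On the right, s_1'(1) = b, so b = 5/6.

0.8333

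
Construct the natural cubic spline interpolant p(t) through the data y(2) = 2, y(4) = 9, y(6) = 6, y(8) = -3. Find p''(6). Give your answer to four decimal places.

Put σ_i = p'' at the i-th knot. Here h = (2, 2, 2) and Δ = (7/2, -3/2, -9/2), so the interior equations h_(i-1)·σ_(i-1) + 2(h_(i-1)+h_i)·σ_i + h_i·σ_(i+1) = 6(Δ_i − Δ_(i-1)) read
  2·σ_0 + 8·σ_1 + 2·σ_2 = 6(Δ_1 - Δ_0) = -30
  2·σ_1 + 8·σ_2 + 2·σ_3 = 6(Δ_2 - Δ_1) = -18
Natural end conditions: σ_0 = σ_3 = 0.
Solving the tridiagonal system: σ_0 = 0, σ_1 = -17/5, σ_2 = -7/5, σ_3 = 0.

-1.4000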